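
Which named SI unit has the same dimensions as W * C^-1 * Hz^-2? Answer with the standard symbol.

W = kg·m²·s⁻³.
C = s·A.
So C⁻¹ = s⁻¹·A⁻¹.
Hz = s⁻¹.
So Hz⁻² = s².
Combining: W·C⁻¹·Hz⁻² = (kg·m²·s⁻³) · (s⁻¹·A⁻¹) · s² = kg·m²·s⁻²·A⁻¹.
kg·m²·s⁻²·A⁻¹ is the base-SI form of the weber.

Wb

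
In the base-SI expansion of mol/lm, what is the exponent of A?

0

lm = cd·sr = cd (luminous flux; sr is dimensionless).
So lm⁻¹ = cd⁻¹.
Combining: lm⁻¹·mol = cd⁻¹ · mol = mol·cd⁻¹.
The exponent of A is 0.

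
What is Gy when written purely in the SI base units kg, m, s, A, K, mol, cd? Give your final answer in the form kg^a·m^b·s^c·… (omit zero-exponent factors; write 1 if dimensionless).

Gy = J/kg (absorbed dose = energy per mass),
    = m²·s⁻².

m²·s⁻²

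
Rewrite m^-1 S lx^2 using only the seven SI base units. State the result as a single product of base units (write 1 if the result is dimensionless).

kg⁻¹·m⁻⁷·s³·A²·cd²

S = kg⁻¹·m⁻²·s³·A².
lx = m⁻²·cd.
So lx² = m⁻⁴·cd².
Combining: m⁻¹·S·lx² = m⁻¹ · (kg⁻¹·m⁻²·s³·A²) · (m⁻⁴·cd²) = kg⁻¹·m⁻⁷·s³·A²·cd².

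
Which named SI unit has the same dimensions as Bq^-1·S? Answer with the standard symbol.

F

Bq = 1/s = s⁻¹ (activity is decays per second).
So Bq⁻¹ = s.
S = 1/Ω (conductance is reciprocal resistance),
    = kg⁻¹·m⁻²·s³·A².
Combining: Bq⁻¹·S = s · (kg⁻¹·m⁻²·s³·A²) = kg⁻¹·m⁻²·s⁴·A².
kg⁻¹·m⁻²·s⁴·A² is the base-SI form of the farad.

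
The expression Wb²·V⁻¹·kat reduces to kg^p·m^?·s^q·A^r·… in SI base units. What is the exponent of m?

Wb = kg·m²·s⁻²·A⁻¹.
So Wb² = kg²·m⁴·s⁻⁴·A⁻².
V = kg·m²·s⁻³·A⁻¹.
So V⁻¹ = kg⁻¹·m⁻²·s³·A.
kat = s⁻¹·mol.
Combining: Wb²·V⁻¹·kat = (kg²·m⁴·s⁻⁴·A⁻²) · (kg⁻¹·m⁻²·s³·A) · (s⁻¹·mol) = kg·m²·s⁻²·A⁻¹·mol.
The exponent of m is 2.

2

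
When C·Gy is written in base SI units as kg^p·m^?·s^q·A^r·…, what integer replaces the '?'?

C = s·A.
Gy = m²·s⁻².
Combining: C·Gy = (s·A) · (m²·s⁻²) = m²·s⁻¹·A.
The exponent of m is 2.

2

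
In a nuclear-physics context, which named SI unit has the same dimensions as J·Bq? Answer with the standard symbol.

W

J = kg·m²·s⁻².
Bq = s⁻¹.
Combining: J·Bq = (kg·m²·s⁻²) · s⁻¹ = kg·m²·s⁻³.
kg·m²·s⁻³ is the base-SI form of the watt.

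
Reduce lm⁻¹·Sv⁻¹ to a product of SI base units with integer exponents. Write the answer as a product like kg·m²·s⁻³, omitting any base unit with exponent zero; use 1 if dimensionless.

m⁻²·s²·cd⁻¹

lm = cd·sr = cd (luminous flux; sr is dimensionless).
So lm⁻¹ = cd⁻¹.
Sv = J/kg (equivalent dose = energy per mass),
    = m²·s⁻².
So Sv⁻¹ = m⁻²·s².
Combining: lm⁻¹·Sv⁻¹ = cd⁻¹ · (m⁻²·s²) = m⁻²·s²·cd⁻¹.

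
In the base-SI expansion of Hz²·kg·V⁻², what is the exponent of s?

Hz = 1/s = s⁻¹ (frequency is cycles per second).
So Hz² = s⁻².
V = W/A (potential = power per current),
    = kg·m²·s⁻³·A⁻¹.
So V⁻² = kg⁻²·m⁻⁴·s⁶·A².
Combining: Hz²·kg·V⁻² = s⁻² · kg · (kg⁻²·m⁻⁴·s⁶·A²) = kg⁻¹·m⁻⁴·s⁴·A².
The exponent of s is 4.

4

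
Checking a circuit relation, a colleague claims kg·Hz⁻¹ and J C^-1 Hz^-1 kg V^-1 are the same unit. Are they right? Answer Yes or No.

Left side:
  Hz = 1/s = s⁻¹ (frequency is cycles per second).
  So Hz⁻¹ = s.
  Combining: kg·Hz⁻¹ = kg · s = kg·s.
Right side:
  J = N·m (work = force × distance),
      = kg·m²·s⁻².
  C = A·s = s·A (charge = current × time).
  So C⁻¹ = s⁻¹·A⁻¹.
  Hz = 1/s = s⁻¹ (frequency is cycles per second).
  So Hz⁻¹ = s.
  V = W/A (potential = power per current),
      = kg·m²·s⁻³·A⁻¹.
  So V⁻¹ = kg⁻¹·m⁻²·s³·A.
  Combining: J·C⁻¹·Hz⁻¹·kg·V⁻¹ = (kg·m²·s⁻²) · (s⁻¹·A⁻¹) · s · kg · (kg⁻¹·m⁻²·s³·A) = kg·s.
Both reduce to kg·s.

Yes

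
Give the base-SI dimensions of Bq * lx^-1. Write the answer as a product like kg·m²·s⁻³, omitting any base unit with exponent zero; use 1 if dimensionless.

Bq = 1/s = s⁻¹ (activity is decays per second).
lx = lm/m² (illuminance = luminous flux per area),
    = m⁻²·cd.
So lx⁻¹ = m²·cd⁻¹.
Combining: Bq·lx⁻¹ = s⁻¹ · (m²·cd⁻¹) = m²·s⁻¹·cd⁻¹.

m²·s⁻¹·cd⁻¹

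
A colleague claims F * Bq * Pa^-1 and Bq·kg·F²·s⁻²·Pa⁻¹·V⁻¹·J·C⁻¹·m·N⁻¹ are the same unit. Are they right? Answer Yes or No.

Left side:
  F = kg⁻¹·m⁻²·s⁴·A².
  Bq = s⁻¹.
  Pa = kg·m⁻¹·s⁻².
  So Pa⁻¹ = kg⁻¹·m·s².
  Combining: F·Bq·Pa⁻¹ = (kg⁻¹·m⁻²·s⁴·A²) · s⁻¹ · (kg⁻¹·m·s²) = kg⁻²·m⁻¹·s⁵·A².
Right side:
  Bq = 1/s = s⁻¹ (activity is decays per second).
  F = C/V (capacitance = charge per voltage),
      = A·s/(kg·m²·s⁻³·A⁻¹) (substituting C and V),
      = kg⁻¹·m⁻²·s⁴·A².
  So F² = kg⁻²·m⁻⁴·s⁸·A⁴.
  Pa = N/m² (pressure = force per area),
      = kg·m⁻¹·s⁻².
  So Pa⁻¹ = kg⁻¹·m·s².
  V = W/A (potential = power per current),
      = kg·m²·s⁻³·A⁻¹.
  So V⁻¹ = kg⁻¹·m⁻²·s³·A.
  J = N·m (work = force × distance),
      = kg·m²·s⁻².
  C = A·s = s·A (charge = current × time).
  So C⁻¹ = s⁻¹·A⁻¹.
  N = kg·m/s² = kg·m·s⁻² (force = mass × acceleration).
  So N⁻¹ = kg⁻¹·m⁻¹·s².
  Combining: Bq·kg·F²·s⁻²·Pa⁻¹·V⁻¹·J·C⁻¹·m·N⁻¹ = s⁻¹ · kg · (kg⁻²·m⁻⁴·s⁸·A⁴) · s⁻² · (kg⁻¹·m·s²) · (kg⁻¹·m⁻²·s³·A) · (kg·m²·s⁻²) · (s⁻¹·A⁻¹) · m · (kg⁻¹·m⁻¹·s²) = kg⁻³·m⁻³·s⁹·A⁴.
Left is kg⁻²·m⁻¹·s⁵·A²; right is kg⁻³·m⁻³·s⁹·A⁴ — different.

No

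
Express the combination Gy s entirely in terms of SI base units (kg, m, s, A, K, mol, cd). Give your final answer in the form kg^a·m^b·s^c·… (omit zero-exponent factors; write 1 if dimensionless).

m²·s⁻¹

Gy = m²·s⁻².
Combining: Gy·s = (m²·s⁻²) · s = m²·s⁻¹.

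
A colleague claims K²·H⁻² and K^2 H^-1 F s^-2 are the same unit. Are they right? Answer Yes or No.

Yes

Left side:
  H = Wb/A (inductance = flux per current),
      = kg·m²·s⁻²·A⁻².
  So H⁻² = kg⁻²·m⁻⁴·s⁴·A⁴.
  Combining: K²·H⁻² = K² · (kg⁻²·m⁻⁴·s⁴·A⁴) = kg⁻²·m⁻⁴·s⁴·A⁴·K².
Right side:
  H = Wb/A (inductance = flux per current),
      = kg·m²·s⁻²·A⁻².
  So H⁻¹ = kg⁻¹·m⁻²·s²·A².
  F = C/V (capacitance = charge per voltage),
      = A·s/(kg·m²·s⁻³·A⁻¹) (substituting C and V),
      = kg⁻¹·m⁻²·s⁴·A².
  Combining: K²·H⁻¹·F·s⁻² = K² · (kg⁻¹·m⁻²·s²·A²) · (kg⁻¹·m⁻²·s⁴·A²) · s⁻² = kg⁻²·m⁻⁴·s⁴·A⁴·K².
Both reduce to kg⁻²·m⁻⁴·s⁴·A⁴·K².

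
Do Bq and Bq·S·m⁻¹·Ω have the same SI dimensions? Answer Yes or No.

Left side:
  Bq = 1/s = s⁻¹ (activity is decays per second).
Right side:
  Bq = s⁻¹.
  S = kg⁻¹·m⁻²·s³·A².
  Ω = kg·m²·s⁻³·A⁻².
  Combining: Bq·S·m⁻¹·Ω = s⁻¹ · (kg⁻¹·m⁻²·s³·A²) · m⁻¹ · (kg·m²·s⁻³·A⁻²) = m⁻¹·s⁻¹.
Left is s⁻¹; right is m⁻¹·s⁻¹ — different.

No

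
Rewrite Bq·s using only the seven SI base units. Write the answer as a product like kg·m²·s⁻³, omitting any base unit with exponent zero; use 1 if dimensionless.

Bq = 1/s = s⁻¹ (activity is decays per second).
Combining: Bq·s = s⁻¹ · s = 1.

1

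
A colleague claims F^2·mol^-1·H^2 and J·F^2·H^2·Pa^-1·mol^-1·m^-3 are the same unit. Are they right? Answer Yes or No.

Yes

Left side:
  F = C/V (capacitance = charge per voltage),
      = A·s/(kg·m²·s⁻³·A⁻¹) (substituting C and V),
      = kg⁻¹·m⁻²·s⁴·A².
  So F² = kg⁻²·m⁻⁴·s⁸·A⁴.
  H = Wb/A (inductance = flux per current),
      = kg·m²·s⁻²·A⁻².
  So H² = kg²·m⁴·s⁻⁴·A⁻⁴.
  Combining: F²·mol⁻¹·H² = (kg⁻²·m⁻⁴·s⁸·A⁴) · mol⁻¹ · (kg²·m⁴·s⁻⁴·A⁻⁴) = s⁴·mol⁻¹.
Right side:
  J = kg·m²·s⁻².
  F = kg⁻¹·m⁻²·s⁴·A².
  So F² = kg⁻²·m⁻⁴·s⁸·A⁴.
  H = kg·m²·s⁻²·A⁻².
  So H² = kg²·m⁴·s⁻⁴·A⁻⁴.
  Pa = kg·m⁻¹·s⁻².
  So Pa⁻¹ = kg⁻¹·m·s².
  Combining: J·F²·H²·Pa⁻¹·mol⁻¹·m⁻³ = (kg·m²·s⁻²) · (kg⁻²·m⁻⁴·s⁸·A⁴) · (kg²·m⁴·s⁻⁴·A⁻⁴) · (kg⁻¹·m·s²) · mol⁻¹ · m⁻³ = s⁴·mol⁻¹.
Both reduce to s⁴·mol⁻¹.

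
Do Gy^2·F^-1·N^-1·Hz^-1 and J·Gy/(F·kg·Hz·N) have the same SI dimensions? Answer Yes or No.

Left side:
  Gy = J/kg (absorbed dose = energy per mass),
      = m²·s⁻².
  So Gy² = m⁴·s⁻⁴.
  F = C/V (capacitance = charge per voltage),
      = A·s/(kg·m²·s⁻³·A⁻¹) (substituting C and V),
      = kg⁻¹·m⁻²·s⁴·A².
  So F⁻¹ = kg·m²·s⁻⁴·A⁻².
  N = kg·m/s² = kg·m·s⁻² (force = mass × acceleration).
  So N⁻¹ = kg⁻¹·m⁻¹·s².
  Hz = 1/s = s⁻¹ (frequency is cycles per second).
  So Hz⁻¹ = s.
  Combining: Gy²·F⁻¹·N⁻¹·Hz⁻¹ = (m⁴·s⁻⁴) · (kg·m²·s⁻⁴·A⁻²) · (kg⁻¹·m⁻¹·s²) · s = m⁵·s⁻⁵·A⁻².
Right side:
  F = C/V (capacitance = charge per voltage),
      = A·s/(kg·m²·s⁻³·A⁻¹) (substituting C and V),
      = kg⁻¹·m⁻²·s⁴·A².
  So F⁻¹ = kg·m²·s⁻⁴·A⁻².
  J = N·m (work = force × distance),
      = kg·m²·s⁻².
  Gy = J/kg (absorbed dose = energy per mass),
      = m²·s⁻².
  Hz = 1/s = s⁻¹ (frequency is cycles per second).
  So Hz⁻¹ = s.
  N = kg·m/s² = kg·m·s⁻² (force = mass × acceleration).
  So N⁻¹ = kg⁻¹·m⁻¹·s².
  Combining: F⁻¹·kg⁻¹·J·Gy·Hz⁻¹·N⁻¹ = (kg·m²·s⁻⁴·A⁻²) · kg⁻¹ · (kg·m²·s⁻²) · (m²·s⁻²) · s · (kg⁻¹·m⁻¹·s²) = m⁵·s⁻⁵·A⁻².
Both reduce to m⁵·s⁻⁵·A⁻².

Yes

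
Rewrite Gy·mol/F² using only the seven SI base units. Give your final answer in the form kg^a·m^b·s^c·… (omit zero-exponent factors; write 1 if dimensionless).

kg²·m⁶·s⁻¹⁰·A⁻⁴·mol

Gy = J/kg (absorbed dose = energy per mass),
    = m²·s⁻².
F = C/V (capacitance = charge per voltage),
    = A·s/(kg·m²·s⁻³·A⁻¹) (substituting C and V),
    = kg⁻¹·m⁻²·s⁴·A².
So F⁻² = kg²·m⁴·s⁻⁸·A⁻⁴.
Combining: Gy·mol·F⁻² = (m²·s⁻²) · mol · (kg²·m⁴·s⁻⁸·A⁻⁴) = kg²·m⁶·s⁻¹⁰·A⁻⁴·mol.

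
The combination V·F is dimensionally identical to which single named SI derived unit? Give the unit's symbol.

C

V = kg·m²·s⁻³·A⁻¹.
F = kg⁻¹·m⁻²·s⁴·A².
Combining: V·F = (kg·m²·s⁻³·A⁻¹) · (kg⁻¹·m⁻²·s⁴·A²) = s·A.
s·A is the base-SI form of the coulomb.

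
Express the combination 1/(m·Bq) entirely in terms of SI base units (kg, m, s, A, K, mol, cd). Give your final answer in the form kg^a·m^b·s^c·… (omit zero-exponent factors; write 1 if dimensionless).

Bq = 1/s = s⁻¹ (activity is decays per second).
So Bq⁻¹ = s.
Combining: m⁻¹·Bq⁻¹ = m⁻¹ · s = m⁻¹·s.

m⁻¹·s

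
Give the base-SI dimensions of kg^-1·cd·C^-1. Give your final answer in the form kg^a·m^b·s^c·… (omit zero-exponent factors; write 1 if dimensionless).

C = s·A.
So C⁻¹ = s⁻¹·A⁻¹.
Combining: kg⁻¹·cd·C⁻¹ = kg⁻¹ · cd · (s⁻¹·A⁻¹) = kg⁻¹·s⁻¹·A⁻¹·cd.

kg⁻¹·s⁻¹·A⁻¹·cd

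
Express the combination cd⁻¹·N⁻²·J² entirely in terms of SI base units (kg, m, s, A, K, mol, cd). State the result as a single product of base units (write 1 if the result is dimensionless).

N = kg·m·s⁻².
So N⁻² = kg⁻²·m⁻²·s⁴.
J = kg·m²·s⁻².
So J² = kg²·m⁴·s⁻⁴.
Combining: cd⁻¹·N⁻²·J² = cd⁻¹ · (kg⁻²·m⁻²·s⁴) · (kg²·m⁴·s⁻⁴) = m²·cd⁻¹.

m²·cd⁻¹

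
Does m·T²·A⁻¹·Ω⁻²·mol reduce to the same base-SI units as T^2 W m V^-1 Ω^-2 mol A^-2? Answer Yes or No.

Left side:
  T = kg·s⁻²·A⁻¹.
  So T² = kg²·s⁻⁴·A⁻².
  Ω = kg·m²·s⁻³·A⁻².
  So Ω⁻² = kg⁻²·m⁻⁴·s⁶·A⁴.
  Combining: m·T²·A⁻¹·Ω⁻²·mol = m · (kg²·s⁻⁴·A⁻²) · A⁻¹ · (kg⁻²·m⁻⁴·s⁶·A⁴) · mol = m⁻³·s²·A·mol.
Right side:
  T = Wb/m² (flux density = flux per area),
      = kg·s⁻²·A⁻¹.
  So T² = kg²·s⁻⁴·A⁻².
  W = J/s (power = energy per time),
      = kg·m²·s⁻³.
  V = W/A (potential = power per current),
      = kg·m²·s⁻³·A⁻¹.
  So V⁻¹ = kg⁻¹·m⁻²·s³·A.
  Ω = V/A (resistance = voltage per current),
      = kg·m²·s⁻³·A⁻².
  So Ω⁻² = kg⁻²·m⁻⁴·s⁶·A⁴.
  Combining: T²·W·m·V⁻¹·Ω⁻²·mol·A⁻² = (kg²·s⁻⁴·A⁻²) · (kg·m²·s⁻³) · m · (kg⁻¹·m⁻²·s³·A) · (kg⁻²·m⁻⁴·s⁶·A⁴) · mol · A⁻² = m⁻³·s²·A·mol.
Both reduce to m⁻³·s²·A·mol.

Yes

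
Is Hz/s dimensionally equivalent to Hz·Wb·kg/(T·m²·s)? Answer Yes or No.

No

Left side:
  Hz = 1/s = s⁻¹ (frequency is cycles per second).
  Combining: Hz·s⁻¹ = s⁻¹ · s⁻¹ = s⁻².
Right side:
  Hz = 1/s = s⁻¹ (frequency is cycles per second).
  Wb = V·s (flux: a volt is a weber per second),
      = kg·m²·s⁻²·A⁻¹.
  T = Wb/m² (flux density = flux per area),
      = kg·s⁻²·A⁻¹.
  So T⁻¹ = kg⁻¹·s²·A.
  Combining: Hz·Wb·T⁻¹·m⁻²·s⁻¹·kg = s⁻¹ · (kg·m²·s⁻²·A⁻¹) · (kg⁻¹·s²·A) · m⁻² · s⁻¹ · kg = kg·s⁻².
Left is s⁻²; right is kg·s⁻² — different.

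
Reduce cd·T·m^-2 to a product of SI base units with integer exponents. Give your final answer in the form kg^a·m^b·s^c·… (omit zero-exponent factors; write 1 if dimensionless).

T = kg·s⁻²·A⁻¹.
Combining: cd·T·m⁻² = cd · (kg·s⁻²·A⁻¹) · m⁻² = kg·m⁻²·s⁻²·A⁻¹·cd.

kg·m⁻²·s⁻²·A⁻¹·cd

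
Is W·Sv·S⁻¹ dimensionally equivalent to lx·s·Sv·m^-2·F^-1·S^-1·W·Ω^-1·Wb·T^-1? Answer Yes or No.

No

Left side:
  W = J/s (power = energy per time),
      = kg·m²·s⁻³.
  Sv = J/kg (equivalent dose = energy per mass),
      = m²·s⁻².
  S = 1/Ω (conductance is reciprocal resistance),
      = kg⁻¹·m⁻²·s³·A².
  So S⁻¹ = kg·m²·s⁻³·A⁻².
  Combining: W·Sv·S⁻¹ = (kg·m²·s⁻³) · (m²·s⁻²) · (kg·m²·s⁻³·A⁻²) = kg²·m⁶·s⁻⁸·A⁻².
Right side:
  lx = lm/m² (illuminance = luminous flux per area),
      = m⁻²·cd.
  Sv = J/kg (equivalent dose = energy per mass),
      = m²·s⁻².
  F = C/V (capacitance = charge per voltage),
      = A·s/(kg·m²·s⁻³·A⁻¹) (substituting C and V),
      = kg⁻¹·m⁻²·s⁴·A².
  So F⁻¹ = kg·m²·s⁻⁴·A⁻².
  S = 1/Ω (conductance is reciprocal resistance),
      = kg⁻¹·m⁻²·s³·A².
  So S⁻¹ = kg·m²·s⁻³·A⁻².
  W = J/s (power = energy per time),
      = kg·m²·s⁻³.
  Ω = V/A (resistance = voltage per current),
      = kg·m²·s⁻³·A⁻².
  So Ω⁻¹ = kg⁻¹·m⁻²·s³·A².
  Wb = V·s (flux: a volt is a weber per second),
      = kg·m²·s⁻²·A⁻¹.
  T = Wb/m² (flux density = flux per area),
      = kg·s⁻²·A⁻¹.
  So T⁻¹ = kg⁻¹·s²·A.
  Combining: lx·s·Sv·m⁻²·F⁻¹·S⁻¹·W·Ω⁻¹·Wb·T⁻¹ = (m⁻²·cd) · s · (m²·s⁻²) · m⁻² · (kg·m²·s⁻⁴·A⁻²) · (kg·m²·s⁻³·A⁻²) · (kg·m²·s⁻³) · (kg⁻¹·m⁻²·s³·A²) · (kg·m²·s⁻²·A⁻¹) · (kg⁻¹·s²·A) = kg²·m⁴·s⁻⁸·A⁻²·cd.
Left is kg²·m⁶·s⁻⁸·A⁻²; right is kg²·m⁴·s⁻⁸·A⁻²·cd — different.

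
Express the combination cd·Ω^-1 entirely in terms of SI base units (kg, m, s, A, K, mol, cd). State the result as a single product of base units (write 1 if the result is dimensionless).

kg⁻¹·m⁻²·s³·A²·cd

Ω = kg·m²·s⁻³·A⁻².
So Ω⁻¹ = kg⁻¹·m⁻²·s³·A².
Combining: cd·Ω⁻¹ = cd · (kg⁻¹·m⁻²·s³·A²) = kg⁻¹·m⁻²·s³·A²·cd.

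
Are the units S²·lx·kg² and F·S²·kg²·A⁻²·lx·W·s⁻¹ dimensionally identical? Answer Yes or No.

Left side:
  S = 1/Ω (conductance is reciprocal resistance),
      = kg⁻¹·m⁻²·s³·A².
  So S² = kg⁻²·m⁻⁴·s⁶·A⁴.
  lx = lm/m² (illuminance = luminous flux per area),
      = m⁻²·cd.
  Combining: S²·lx·kg² = (kg⁻²·m⁻⁴·s⁶·A⁴) · (m⁻²·cd) · kg² = m⁻⁶·s⁶·A⁴·cd.
Right side:
  F = kg⁻¹·m⁻²·s⁴·A².
  S = kg⁻¹·m⁻²·s³·A².
  So S² = kg⁻²·m⁻⁴·s⁶·A⁴.
  lx = m⁻²·cd.
  W = kg·m²·s⁻³.
  Combining: F·S²·kg²·A⁻²·lx·W·s⁻¹ = (kg⁻¹·m⁻²·s⁴·A²) · (kg⁻²·m⁻⁴·s⁶·A⁴) · kg² · A⁻² · (m⁻²·cd) · (kg·m²·s⁻³) · s⁻¹ = m⁻⁶·s⁶·A⁴·cd.
Both reduce to m⁻⁶·s⁶·A⁴·cd.

Yes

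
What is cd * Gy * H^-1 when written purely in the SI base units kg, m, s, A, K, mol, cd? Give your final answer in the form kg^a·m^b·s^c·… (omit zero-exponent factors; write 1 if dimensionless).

Gy = m²·s⁻².
H = kg·m²·s⁻²·A⁻².
So H⁻¹ = kg⁻¹·m⁻²·s²·A².
Combining: cd·Gy·H⁻¹ = cd · (m²·s⁻²) · (kg⁻¹·m⁻²·s²·A²) = kg⁻¹·A²·cd.

kg⁻¹·A²·cd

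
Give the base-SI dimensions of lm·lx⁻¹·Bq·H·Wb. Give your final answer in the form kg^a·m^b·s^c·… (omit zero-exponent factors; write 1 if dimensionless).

lm = cd·sr = cd (luminous flux; sr is dimensionless).
lx = lm/m² (illuminance = luminous flux per area),
    = m⁻²·cd.
So lx⁻¹ = m²·cd⁻¹.
Bq = 1/s = s⁻¹ (activity is decays per second).
H = Wb/A (inductance = flux per current),
    = kg·m²·s⁻²·A⁻².
Wb = V·s (flux: a volt is a weber per second),
    = kg·m²·s⁻²·A⁻¹.
Combining: lm·lx⁻¹·Bq·H·Wb = cd · (m²·cd⁻¹) · s⁻¹ · (kg·m²·s⁻²·A⁻²) · (kg·m²·s⁻²·A⁻¹) = kg²·m⁶·s⁻⁵·A⁻³.

kg²·m⁶·s⁻⁵·A⁻³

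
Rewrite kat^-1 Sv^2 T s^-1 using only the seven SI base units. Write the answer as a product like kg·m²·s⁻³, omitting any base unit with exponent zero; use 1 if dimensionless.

kat = s⁻¹·mol.
So kat⁻¹ = s·mol⁻¹.
Sv = m²·s⁻².
So Sv² = m⁴·s⁻⁴.
T = kg·s⁻²·A⁻¹.
Combining: kat⁻¹·Sv²·T·s⁻¹ = (s·mol⁻¹) · (m⁴·s⁻⁴) · (kg·s⁻²·A⁻¹) · s⁻¹ = kg·m⁴·s⁻⁶·A⁻¹·mol⁻¹.

kg·m⁴·s⁻⁶·A⁻¹·mol⁻¹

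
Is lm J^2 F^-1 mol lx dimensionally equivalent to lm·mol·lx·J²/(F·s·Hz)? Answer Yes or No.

Yes

Left side:
  lm = cd.
  J = kg·m²·s⁻².
  So J² = kg²·m⁴·s⁻⁴.
  F = kg⁻¹·m⁻²·s⁴·A².
  So F⁻¹ = kg·m²·s⁻⁴·A⁻².
  lx = m⁻²·cd.
  Combining: lm·J²·F⁻¹·mol·lx = cd · (kg²·m⁴·s⁻⁴) · (kg·m²·s⁻⁴·A⁻²) · mol · (m⁻²·cd) = kg³·m⁴·s⁻⁸·A⁻²·mol·cd².
Right side:
  F = kg⁻¹·m⁻²·s⁴·A².
  So F⁻¹ = kg·m²·s⁻⁴·A⁻².
  lm = cd.
  lx = m⁻²·cd.
  J = kg·m²·s⁻².
  So J² = kg²·m⁴·s⁻⁴.
  Hz = s⁻¹.
  So Hz⁻¹ = s.
  Combining: F⁻¹·lm·mol·lx·s⁻¹·J²·Hz⁻¹ = (kg·m²·s⁻⁴·A⁻²) · cd · mol · (m⁻²·cd) · s⁻¹ · (kg²·m⁴·s⁻⁴) · s = kg³·m⁴·s⁻⁸·A⁻²·mol·cd².
Both reduce to kg³·m⁴·s⁻⁸·A⁻²·mol·cd².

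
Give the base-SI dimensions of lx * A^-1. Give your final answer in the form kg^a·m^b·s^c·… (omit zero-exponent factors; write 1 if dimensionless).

lx = m⁻²·cd.
Combining: lx·A⁻¹ = (m⁻²·cd) · A⁻¹ = m⁻²·A⁻¹·cd.

m⁻²·A⁻¹·cd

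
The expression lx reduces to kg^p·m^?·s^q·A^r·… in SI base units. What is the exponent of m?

lx = lm/m² (illuminance = luminous flux per area),
    = m⁻²·cd.
The exponent of m is -2.

-2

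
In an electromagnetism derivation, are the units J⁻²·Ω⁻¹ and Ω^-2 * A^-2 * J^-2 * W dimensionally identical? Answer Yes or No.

Yes

Left side:
  J = N·m (work = force × distance),
      = kg·m²·s⁻².
  So J⁻² = kg⁻²·m⁻⁴·s⁴.
  Ω = V/A (resistance = voltage per current),
      = kg·m²·s⁻³·A⁻².
  So Ω⁻¹ = kg⁻¹·m⁻²·s³·A².
  Combining: J⁻²·Ω⁻¹ = (kg⁻²·m⁻⁴·s⁴) · (kg⁻¹·m⁻²·s³·A²) = kg⁻³·m⁻⁶·s⁷·A².
Right side:
  Ω = V/A (resistance = voltage per current),
      = kg·m²·s⁻³·A⁻².
  So Ω⁻² = kg⁻²·m⁻⁴·s⁶·A⁴.
  J = N·m (work = force × distance),
      = kg·m²·s⁻².
  So J⁻² = kg⁻²·m⁻⁴·s⁴.
  W = J/s (power = energy per time),
      = kg·m²·s⁻³.
  Combining: Ω⁻²·A⁻²·J⁻²·W = (kg⁻²·m⁻⁴·s⁶·A⁴) · A⁻² · (kg⁻²·m⁻⁴·s⁴) · (kg·m²·s⁻³) = kg⁻³·m⁻⁶·s⁷·A².
Both reduce to kg⁻³·m⁻⁶·s⁷·A².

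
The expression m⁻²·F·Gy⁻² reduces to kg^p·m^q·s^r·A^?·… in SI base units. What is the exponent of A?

2

F = kg⁻¹·m⁻²·s⁴·A².
Gy = m²·s⁻².
So Gy⁻² = m⁻⁴·s⁴.
Combining: m⁻²·F·Gy⁻² = m⁻² · (kg⁻¹·m⁻²·s⁴·A²) · (m⁻⁴·s⁴) = kg⁻¹·m⁻⁸·s⁸·A².
The exponent of A is 2.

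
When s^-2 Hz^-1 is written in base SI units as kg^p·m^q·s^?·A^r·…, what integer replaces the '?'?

-1

Hz = 1/s = s⁻¹ (frequency is cycles per second).
So Hz⁻¹ = s.
Combining: s⁻²·Hz⁻¹ = s⁻² · s = s⁻¹.
The exponent of s is -1.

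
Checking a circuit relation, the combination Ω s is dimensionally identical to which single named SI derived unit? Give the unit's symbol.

Ω = V/A (resistance = voltage per current),
    = kg·m²·s⁻³·A⁻².
Combining: Ω·s = (kg·m²·s⁻³·A⁻²) · s = kg·m²·s⁻²·A⁻².
kg·m²·s⁻²·A⁻² is the base-SI form of the henry.

H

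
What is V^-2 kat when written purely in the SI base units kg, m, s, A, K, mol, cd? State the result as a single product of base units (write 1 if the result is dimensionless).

V = W/A (potential = power per current),
    = kg·m²·s⁻³·A⁻¹.
So V⁻² = kg⁻²·m⁻⁴·s⁶·A².
kat = mol/s = s⁻¹·mol (catalytic activity).
Combining: V⁻²·kat = (kg⁻²·m⁻⁴·s⁶·A²) · (s⁻¹·mol) = kg⁻²·m⁻⁴·s⁵·A²·mol.

kg⁻²·m⁻⁴·s⁵·A²·mol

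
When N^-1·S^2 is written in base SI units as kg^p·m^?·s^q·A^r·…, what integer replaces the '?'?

N = kg·m/s² = kg·m·s⁻² (force = mass × acceleration).
So N⁻¹ = kg⁻¹·m⁻¹·s².
S = 1/Ω (conductance is reciprocal resistance),
    = kg⁻¹·m⁻²·s³·A².
So S² = kg⁻²·m⁻⁴·s⁶·A⁴.
Combining: N⁻¹·S² = (kg⁻¹·m⁻¹·s²) · (kg⁻²·m⁻⁴·s⁶·A⁴) = kg⁻³·m⁻⁵·s⁸·A⁴.
The exponent of m is -5.

-5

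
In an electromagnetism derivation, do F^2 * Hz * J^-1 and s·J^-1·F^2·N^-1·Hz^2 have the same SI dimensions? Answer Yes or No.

Left side:
  F = C/V (capacitance = charge per voltage),
      = A·s/(kg·m²·s⁻³·A⁻¹) (substituting C and V),
      = kg⁻¹·m⁻²·s⁴·A².
  So F² = kg⁻²·m⁻⁴·s⁸·A⁴.
  Hz = 1/s = s⁻¹ (frequency is cycles per second).
  J = N·m (work = force × distance),
      = kg·m²·s⁻².
  So J⁻¹ = kg⁻¹·m⁻²·s².
  Combining: F²·Hz·J⁻¹ = (kg⁻²·m⁻⁴·s⁸·A⁴) · s⁻¹ · (kg⁻¹·m⁻²·s²) = kg⁻³·m⁻⁶·s⁹·A⁴.
Right side:
  J = N·m (work = force × distance),
      = kg·m²·s⁻².
  So J⁻¹ = kg⁻¹·m⁻²·s².
  F = C/V (capacitance = charge per voltage),
      = A·s/(kg·m²·s⁻³·A⁻¹) (substituting C and V),
      = kg⁻¹·m⁻²·s⁴·A².
  So F² = kg⁻²·m⁻⁴·s⁸·A⁴.
  N = kg·m/s² = kg·m·s⁻² (force = mass × acceleration).
  So N⁻¹ = kg⁻¹·m⁻¹·s².
  Hz = 1/s = s⁻¹ (frequency is cycles per second).
  So Hz² = s⁻².
  Combining: s·J⁻¹·F²·N⁻¹·Hz² = s · (kg⁻¹·m⁻²·s²) · (kg⁻²·m⁻⁴·s⁸·A⁴) · (kg⁻¹·m⁻¹·s²) · s⁻² = kg⁻⁴·m⁻⁷·s¹¹·A⁴.
Left is kg⁻³·m⁻⁶·s⁹·A⁴; right is kg⁻⁴·m⁻⁷·s¹¹·A⁴ — different.

No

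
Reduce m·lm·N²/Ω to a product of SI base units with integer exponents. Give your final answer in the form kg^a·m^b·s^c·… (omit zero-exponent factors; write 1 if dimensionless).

kg·m·s⁻¹·A²·cd

lm = cd·sr = cd (luminous flux; sr is dimensionless).
N = kg·m/s² = kg·m·s⁻² (force = mass × acceleration).
So N² = kg²·m²·s⁻⁴.
Ω = V/A (resistance = voltage per current),
    = kg·m²·s⁻³·A⁻².
So Ω⁻¹ = kg⁻¹·m⁻²·s³·A².
Combining: m·lm·N²·Ω⁻¹ = m · cd · (kg²·m²·s⁻⁴) · (kg⁻¹·m⁻²·s³·A²) = kg·m·s⁻¹·A²·cd.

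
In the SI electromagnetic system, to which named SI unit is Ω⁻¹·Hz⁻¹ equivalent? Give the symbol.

Ω = V/A (resistance = voltage per current),
    = kg·m²·s⁻³·A⁻².
So Ω⁻¹ = kg⁻¹·m⁻²·s³·A².
Hz = 1/s = s⁻¹ (frequency is cycles per second).
So Hz⁻¹ = s.
Combining: Ω⁻¹·Hz⁻¹ = (kg⁻¹·m⁻²·s³·A²) · s = kg⁻¹·m⁻²·s⁴·A².
kg⁻¹·m⁻²·s⁴·A² is the base-SI form of the farad.

F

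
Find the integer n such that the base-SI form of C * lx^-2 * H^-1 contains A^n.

C = A·s = s·A (charge = current × time).
lx = lm/m² (illuminance = luminous flux per area),
    = m⁻²·cd.
So lx⁻² = m⁴·cd⁻².
H = Wb/A (inductance = flux per current),
    = kg·m²·s⁻²·A⁻².
So H⁻¹ = kg⁻¹·m⁻²·s²·A².
Combining: C·lx⁻²·H⁻¹ = (s·A) · (m⁴·cd⁻²) · (kg⁻¹·m⁻²·s²·A²) = kg⁻¹·m²·s³·A³·cd⁻².
The exponent of A is 3.

3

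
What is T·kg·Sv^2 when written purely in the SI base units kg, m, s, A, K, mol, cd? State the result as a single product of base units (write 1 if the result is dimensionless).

kg²·m⁴·s⁻⁶·A⁻¹

T = Wb/m² (flux density = flux per area),
    = kg·s⁻²·A⁻¹.
Sv = J/kg (equivalent dose = energy per mass),
    = m²·s⁻².
So Sv² = m⁴·s⁻⁴.
Combining: T·kg·Sv² = (kg·s⁻²·A⁻¹) · kg · (m⁴·s⁻⁴) = kg²·m⁴·s⁻⁶·A⁻¹.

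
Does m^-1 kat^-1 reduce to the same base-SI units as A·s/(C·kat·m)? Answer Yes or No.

Yes

Left side:
  kat = mol/s = s⁻¹·mol (catalytic activity).
  So kat⁻¹ = s·mol⁻¹.
  Combining: m⁻¹·kat⁻¹ = m⁻¹ · (s·mol⁻¹) = m⁻¹·s·mol⁻¹.
Right side:
  C = s·A.
  So C⁻¹ = s⁻¹·A⁻¹.
  kat = s⁻¹·mol.
  So kat⁻¹ = s·mol⁻¹.
  Combining: C⁻¹·A·kat⁻¹·m⁻¹·s = (s⁻¹·A⁻¹) · A · (s·mol⁻¹) · m⁻¹ · s = m⁻¹·s·mol⁻¹.
Both reduce to m⁻¹·s·mol⁻¹.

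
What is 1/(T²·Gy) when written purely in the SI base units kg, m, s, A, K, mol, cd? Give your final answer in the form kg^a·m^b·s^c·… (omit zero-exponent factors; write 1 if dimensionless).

T = Wb/m² (flux density = flux per area),
    = kg·s⁻²·A⁻¹.
So T⁻² = kg⁻²·s⁴·A².
Gy = J/kg (absorbed dose = energy per mass),
    = m²·s⁻².
So Gy⁻¹ = m⁻²·s².
Combining: T⁻²·Gy⁻¹ = (kg⁻²·s⁴·A²) · (m⁻²·s²) = kg⁻²·m⁻²·s⁶·A².

kg⁻²·m⁻²·s⁶·A²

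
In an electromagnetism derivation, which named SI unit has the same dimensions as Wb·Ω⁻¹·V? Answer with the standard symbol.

J

Wb = V·s (flux: a volt is a weber per second),
    = kg·m²·s⁻²·A⁻¹.
Ω = V/A (resistance = voltage per current),
    = kg·m²·s⁻³·A⁻².
So Ω⁻¹ = kg⁻¹·m⁻²·s³·A².
V = W/A (potential = power per current),
    = kg·m²·s⁻³·A⁻¹.
Combining: Wb·Ω⁻¹·V = (kg·m²·s⁻²·A⁻¹) · (kg⁻¹·m⁻²·s³·A²) · (kg·m²·s⁻³·A⁻¹) = kg·m²·s⁻².
kg·m²·s⁻² is the base-SI form of the joule.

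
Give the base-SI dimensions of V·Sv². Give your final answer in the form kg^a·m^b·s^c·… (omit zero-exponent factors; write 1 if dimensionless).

kg·m⁶·s⁻⁷·A⁻¹

V = kg·m²·s⁻³·A⁻¹.
Sv = m²·s⁻².
So Sv² = m⁴·s⁻⁴.
Combining: V·Sv² = (kg·m²·s⁻³·A⁻¹) · (m⁴·s⁻⁴) = kg·m⁶·s⁻⁷·A⁻¹.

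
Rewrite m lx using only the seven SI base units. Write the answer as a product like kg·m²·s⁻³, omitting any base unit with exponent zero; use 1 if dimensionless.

lx = lm/m² (illuminance = luminous flux per area),
    = m⁻²·cd.
Combining: m·lx = m · (m⁻²·cd) = m⁻¹·cd.

m⁻¹·cd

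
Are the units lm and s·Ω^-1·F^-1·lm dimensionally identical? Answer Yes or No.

Yes

Left side:
  lm = cd·sr = cd (luminous flux; sr is dimensionless).
Right side:
  Ω = V/A (resistance = voltage per current),
      = kg·m²·s⁻³·A⁻².
  So Ω⁻¹ = kg⁻¹·m⁻²·s³·A².
  F = C/V (capacitance = charge per voltage),
      = A·s/(kg·m²·s⁻³·A⁻¹) (substituting C and V),
      = kg⁻¹·m⁻²·s⁴·A².
  So F⁻¹ = kg·m²·s⁻⁴·A⁻².
  lm = cd·sr = cd (luminous flux; sr is dimensionless).
  Combining: s·Ω⁻¹·F⁻¹·lm = s · (kg⁻¹·m⁻²·s³·A²) · (kg·m²·s⁻⁴·A⁻²) · cd = cd.
Both reduce to cd.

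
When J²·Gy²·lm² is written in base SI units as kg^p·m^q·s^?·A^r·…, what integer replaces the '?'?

-8

J = N·m (work = force × distance),
    = kg·m²·s⁻².
So J² = kg²·m⁴·s⁻⁴.
Gy = J/kg (absorbed dose = energy per mass),
    = m²·s⁻².
So Gy² = m⁴·s⁻⁴.
lm = cd·sr = cd (luminous flux; sr is dimensionless).
So lm² = cd².
Combining: J²·Gy²·lm² = (kg²·m⁴·s⁻⁴) · (m⁴·s⁻⁴) · cd² = kg²·m⁸·s⁻⁸·cd².
The exponent of s is -8.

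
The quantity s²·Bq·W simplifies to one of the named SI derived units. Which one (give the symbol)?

Bq = 1/s = s⁻¹ (activity is decays per second).
W = J/s (power = energy per time),
    = kg·m²·s⁻³.
Combining: s²·Bq·W = s² · s⁻¹ · (kg·m²·s⁻³) = kg·m²·s⁻².
kg·m²·s⁻² is the base-SI form of the joule.

J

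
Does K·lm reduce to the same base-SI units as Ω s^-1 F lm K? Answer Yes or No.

Left side:
  lm = cd·sr = cd (luminous flux; sr is dimensionless).
  Combining: K·lm = K · cd = K·cd.
Right side:
  Ω = V/A (resistance = voltage per current),
      = kg·m²·s⁻³·A⁻².
  F = C/V (capacitance = charge per voltage),
      = A·s/(kg·m²·s⁻³·A⁻¹) (substituting C and V),
      = kg⁻¹·m⁻²·s⁴·A².
  lm = cd·sr = cd (luminous flux; sr is dimensionless).
  Combining: Ω·s⁻¹·F·lm·K = (kg·m²·s⁻³·A⁻²) · s⁻¹ · (kg⁻¹·m⁻²·s⁴·A²) · cd · K = K·cd.
Both reduce to K·cd.

Yes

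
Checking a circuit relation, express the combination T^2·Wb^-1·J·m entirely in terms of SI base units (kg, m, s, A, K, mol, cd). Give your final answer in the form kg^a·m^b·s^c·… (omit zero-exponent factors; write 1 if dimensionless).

T = Wb/m² (flux density = flux per area),
    = kg·s⁻²·A⁻¹.
So T² = kg²·s⁻⁴·A⁻².
Wb = V·s (flux: a volt is a weber per second),
    = kg·m²·s⁻²·A⁻¹.
So Wb⁻¹ = kg⁻¹·m⁻²·s²·A.
J = N·m (work = force × distance),
    = kg·m²·s⁻².
Combining: T²·Wb⁻¹·J·m = (kg²·s⁻⁴·A⁻²) · (kg⁻¹·m⁻²·s²·A) · (kg·m²·s⁻²) · m = kg²·m·s⁻⁴·A⁻¹.

kg²·m·s⁻⁴·A⁻¹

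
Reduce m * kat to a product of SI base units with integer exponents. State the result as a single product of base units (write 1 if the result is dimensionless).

kat = s⁻¹·mol.
Combining: m·kat = m · (s⁻¹·mol) = m·s⁻¹·mol.

m·s⁻¹·mol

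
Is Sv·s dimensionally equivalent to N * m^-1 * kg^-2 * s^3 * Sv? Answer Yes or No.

No

Left side:
  Sv = J/kg (equivalent dose = energy per mass),
      = m²·s⁻².
  Combining: Sv·s = (m²·s⁻²) · s = m²·s⁻¹.
Right side:
  N = kg·m/s² = kg·m·s⁻² (force = mass × acceleration).
  Sv = J/kg (equivalent dose = energy per mass),
      = m²·s⁻².
  Combining: N·m⁻¹·kg⁻²·s³·Sv = (kg·m·s⁻²) · m⁻¹ · kg⁻² · s³ · (m²·s⁻²) = kg⁻¹·m²·s⁻¹.
Left is m²·s⁻¹; right is kg⁻¹·m²·s⁻¹ — different.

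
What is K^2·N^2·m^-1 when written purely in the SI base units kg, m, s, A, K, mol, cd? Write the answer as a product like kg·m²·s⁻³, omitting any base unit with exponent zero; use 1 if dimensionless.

N = kg·m·s⁻².
So N² = kg²·m²·s⁻⁴.
Combining: K²·N²·m⁻¹ = K² · (kg²·m²·s⁻⁴) · m⁻¹ = kg²·m·s⁻⁴·K².

kg²·m·s⁻⁴·K²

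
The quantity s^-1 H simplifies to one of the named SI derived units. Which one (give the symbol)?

H = kg·m²·s⁻²·A⁻².
Combining: s⁻¹·H = s⁻¹ · (kg·m²·s⁻²·A⁻²) = kg·m²·s⁻³·A⁻².
kg·m²·s⁻³·A⁻² is the base-SI form of the ohm.

Ω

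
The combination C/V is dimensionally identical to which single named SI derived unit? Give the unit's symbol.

F

C = A·s = s·A (charge = current × time).
V = W/A (potential = power per current),
    = kg·m²·s⁻³·A⁻¹.
So V⁻¹ = kg⁻¹·m⁻²·s³·A.
Combining: C·V⁻¹ = (s·A) · (kg⁻¹·m⁻²·s³·A) = kg⁻¹·m⁻²·s⁴·A².
kg⁻¹·m⁻²·s⁴·A² is the base-SI form of the farad.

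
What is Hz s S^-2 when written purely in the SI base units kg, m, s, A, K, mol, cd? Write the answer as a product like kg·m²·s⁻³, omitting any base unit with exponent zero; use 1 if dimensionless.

kg²·m⁴·s⁻⁶·A⁻⁴

Hz = 1/s = s⁻¹ (frequency is cycles per second).
S = 1/Ω (conductance is reciprocal resistance),
    = kg⁻¹·m⁻²·s³·A².
So S⁻² = kg²·m⁴·s⁻⁶·A⁻⁴.
Combining: Hz·s·S⁻² = s⁻¹ · s · (kg²·m⁴·s⁻⁶·A⁻⁴) = kg²·m⁴·s⁻⁶·A⁻⁴.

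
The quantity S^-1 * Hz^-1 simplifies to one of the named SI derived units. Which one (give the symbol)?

S = 1/Ω (conductance is reciprocal resistance),
    = kg⁻¹·m⁻²·s³·A².
So S⁻¹ = kg·m²·s⁻³·A⁻².
Hz = 1/s = s⁻¹ (frequency is cycles per second).
So Hz⁻¹ = s.
Combining: S⁻¹·Hz⁻¹ = (kg·m²·s⁻³·A⁻²) · s = kg·m²·s⁻²·A⁻².
kg·m²·s⁻²·A⁻² is the base-SI form of the henry.

H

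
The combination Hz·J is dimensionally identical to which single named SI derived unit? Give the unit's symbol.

W

Hz = s⁻¹.
J = kg·m²·s⁻².
Combining: Hz·J = s⁻¹ · (kg·m²·s⁻²) = kg·m²·s⁻³.
kg·m²·s⁻³ is the base-SI form of the watt.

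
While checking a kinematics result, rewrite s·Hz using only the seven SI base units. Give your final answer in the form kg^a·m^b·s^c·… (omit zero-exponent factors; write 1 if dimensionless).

Hz = 1/s = s⁻¹ (frequency is cycles per second).
Combining: s·Hz = s · s⁻¹ = 1.

1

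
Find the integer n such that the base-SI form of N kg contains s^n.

N = kg·m/s² = kg·m·s⁻² (force = mass × acceleration).
Combining: N·kg = (kg·m·s⁻²) · kg = kg²·m·s⁻².
The exponent of s is -2.

-2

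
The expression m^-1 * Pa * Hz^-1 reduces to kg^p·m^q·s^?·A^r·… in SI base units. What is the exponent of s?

-1

Pa = N/m² (pressure = force per area),
    = kg·m⁻¹·s⁻².
Hz = 1/s = s⁻¹ (frequency is cycles per second).
So Hz⁻¹ = s.
Combining: m⁻¹·Pa·Hz⁻¹ = m⁻¹ · (kg·m⁻¹·s⁻²) · s = kg·m⁻²·s⁻¹.
The exponent of s is -1.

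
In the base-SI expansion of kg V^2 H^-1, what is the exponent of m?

V = kg·m²·s⁻³·A⁻¹.
So V² = kg²·m⁴·s⁻⁶·A⁻².
H = kg·m²·s⁻²·A⁻².
So H⁻¹ = kg⁻¹·m⁻²·s²·A².
Combining: kg·V²·H⁻¹ = kg · (kg²·m⁴·s⁻⁶·A⁻²) · (kg⁻¹·m⁻²·s²·A²) = kg²·m²·s⁻⁴.
The exponent of m is 2.

2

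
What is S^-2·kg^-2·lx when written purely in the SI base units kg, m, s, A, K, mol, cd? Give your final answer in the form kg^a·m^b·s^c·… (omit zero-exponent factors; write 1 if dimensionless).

m²·s⁻⁶·A⁻⁴·cd

S = 1/Ω (conductance is reciprocal resistance),
    = kg⁻¹·m⁻²·s³·A².
So S⁻² = kg²·m⁴·s⁻⁶·A⁻⁴.
lx = lm/m² (illuminance = luminous flux per area),
    = m⁻²·cd.
Combining: S⁻²·kg⁻²·lx = (kg²·m⁴·s⁻⁶·A⁻⁴) · kg⁻² · (m⁻²·cd) = m²·s⁻⁶·A⁻⁴·cd.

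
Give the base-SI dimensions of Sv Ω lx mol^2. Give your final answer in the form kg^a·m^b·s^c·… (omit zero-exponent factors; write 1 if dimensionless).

kg·m²·s⁻⁵·A⁻²·mol²·cd

Sv = J/kg (equivalent dose = energy per mass),
    = m²·s⁻².
Ω = V/A (resistance = voltage per current),
    = kg·m²·s⁻³·A⁻².
lx = lm/m² (illuminance = luminous flux per area),
    = m⁻²·cd.
Combining: Sv·Ω·lx·mol² = (m²·s⁻²) · (kg·m²·s⁻³·A⁻²) · (m⁻²·cd) · mol² = kg·m²·s⁻⁵·A⁻²·mol²·cd.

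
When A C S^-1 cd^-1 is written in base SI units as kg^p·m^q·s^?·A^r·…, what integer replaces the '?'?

-2

C = s·A.
S = kg⁻¹·m⁻²·s³·A².
So S⁻¹ = kg·m²·s⁻³·A⁻².
Combining: A·C·S⁻¹·cd⁻¹ = A · (s·A) · (kg·m²·s⁻³·A⁻²) · cd⁻¹ = kg·m²·s⁻²·cd⁻¹.
The exponent of s is -2.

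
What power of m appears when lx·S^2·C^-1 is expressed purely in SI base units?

lx = lm/m² (illuminance = luminous flux per area),
    = m⁻²·cd.
S = 1/Ω (conductance is reciprocal resistance),
    = kg⁻¹·m⁻²·s³·A².
So S² = kg⁻²·m⁻⁴·s⁶·A⁴.
C = A·s = s·A (charge = current × time).
So C⁻¹ = s⁻¹·A⁻¹.
Combining: lx·S²·C⁻¹ = (m⁻²·cd) · (kg⁻²·m⁻⁴·s⁶·A⁴) · (s⁻¹·A⁻¹) = kg⁻²·m⁻⁶·s⁵·A³·cd.
The exponent of m is -6.

-6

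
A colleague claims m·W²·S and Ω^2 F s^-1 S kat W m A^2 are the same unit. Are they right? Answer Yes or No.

Left side:
  W = kg·m²·s⁻³.
  So W² = kg²·m⁴·s⁻⁶.
  S = kg⁻¹·m⁻²·s³·A².
  Combining: m·W²·S = m · (kg²·m⁴·s⁻⁶) · (kg⁻¹·m⁻²·s³·A²) = kg·m³·s⁻³·A².
Right side:
  Ω = V/A (resistance = voltage per current),
      = kg·m²·s⁻³·A⁻².
  So Ω² = kg²·m⁴·s⁻⁶·A⁻⁴.
  F = C/V (capacitance = charge per voltage),
      = A·s/(kg·m²·s⁻³·A⁻¹) (substituting C and V),
      = kg⁻¹·m⁻²·s⁴·A².
  S = 1/Ω (conductance is reciprocal resistance),
      = kg⁻¹·m⁻²·s³·A².
  kat = mol/s = s⁻¹·mol (catalytic activity).
  W = J/s (power = energy per time),
      = kg·m²·s⁻³.
  Combining: Ω²·F·s⁻¹·S·kat·W·m·A² = (kg²·m⁴·s⁻⁶·A⁻⁴) · (kg⁻¹·m⁻²·s⁴·A²) · s⁻¹ · (kg⁻¹·m⁻²·s³·A²) · (s⁻¹·mol) · (kg·m²·s⁻³) · m · A² = kg·m³·s⁻⁴·A²·mol.
Left is kg·m³·s⁻³·A²; right is kg·m³·s⁻⁴·A²·mol — different.

No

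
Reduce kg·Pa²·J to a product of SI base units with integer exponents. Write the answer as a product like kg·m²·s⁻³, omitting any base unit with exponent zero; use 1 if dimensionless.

kg⁴·s⁻⁶

Pa = kg·m⁻¹·s⁻².
So Pa² = kg²·m⁻²·s⁻⁴.
J = kg·m²·s⁻².
Combining: kg·Pa²·J = kg · (kg²·m⁻²·s⁻⁴) · (kg·m²·s⁻²) = kg⁴·s⁻⁶.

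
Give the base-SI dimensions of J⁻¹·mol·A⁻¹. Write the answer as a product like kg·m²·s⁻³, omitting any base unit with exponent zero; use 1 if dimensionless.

kg⁻¹·m⁻²·s²·A⁻¹·mol

J = N·m (work = force × distance),
    = kg·m²·s⁻².
So J⁻¹ = kg⁻¹·m⁻²·s².
Combining: J⁻¹·mol·A⁻¹ = (kg⁻¹·m⁻²·s²) · mol · A⁻¹ = kg⁻¹·m⁻²·s²·A⁻¹·mol.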